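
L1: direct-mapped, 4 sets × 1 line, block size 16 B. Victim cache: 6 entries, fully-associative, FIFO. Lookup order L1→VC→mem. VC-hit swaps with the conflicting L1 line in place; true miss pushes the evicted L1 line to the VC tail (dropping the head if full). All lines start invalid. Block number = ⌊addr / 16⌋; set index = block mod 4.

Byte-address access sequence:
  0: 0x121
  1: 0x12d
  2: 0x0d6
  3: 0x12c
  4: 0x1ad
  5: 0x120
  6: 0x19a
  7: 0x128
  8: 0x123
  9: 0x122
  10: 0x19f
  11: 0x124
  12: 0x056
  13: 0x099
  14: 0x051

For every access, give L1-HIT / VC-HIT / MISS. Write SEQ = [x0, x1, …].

SEQ = [MISS, L1-HIT, MISS, L1-HIT, MISS, VC-HIT, MISS, L1-HIT, L1-HIT, L1-HIT, L1-HIT, L1-HIT, MISS, MISS, VC-HIT]

0: 0x121 (blk 18, set 2) → MISS  vc=[]
1: 0x12d (blk 18, set 2) → L1-HIT  vc=[]
2: 0xd6 (blk 13, set 1) → MISS  vc=[]
3: 0x12c (blk 18, set 2) → L1-HIT  vc=[]
4: 0x1ad (blk 26, set 2) → MISS  vc=[18]
5: 0x120 (blk 18, set 2) → VC-HIT  vc=[26]
6: 0x19a (blk 25, set 1) → MISS  vc=[26, 13]
7: 0x128 (blk 18, set 2) → L1-HIT  vc=[26, 13]
8: 0x123 (blk 18, set 2) → L1-HIT  vc=[26, 13]
9: 0x122 (blk 18, set 2) → L1-HIT  vc=[26, 13]
10: 0x19f (blk 25, set 1) → L1-HIT  vc=[26, 13]
11: 0x124 (blk 18, set 2) → L1-HIT  vc=[26, 13]
12: 0x56 (blk 5, set 1) → MISS  vc=[26, 13, 25]
13: 0x99 (blk 9, set 1) → MISS  vc=[26, 13, 25, 5]
14: 0x51 (blk 5, set 1) → VC-HIT  vc=[26, 13, 25, 9]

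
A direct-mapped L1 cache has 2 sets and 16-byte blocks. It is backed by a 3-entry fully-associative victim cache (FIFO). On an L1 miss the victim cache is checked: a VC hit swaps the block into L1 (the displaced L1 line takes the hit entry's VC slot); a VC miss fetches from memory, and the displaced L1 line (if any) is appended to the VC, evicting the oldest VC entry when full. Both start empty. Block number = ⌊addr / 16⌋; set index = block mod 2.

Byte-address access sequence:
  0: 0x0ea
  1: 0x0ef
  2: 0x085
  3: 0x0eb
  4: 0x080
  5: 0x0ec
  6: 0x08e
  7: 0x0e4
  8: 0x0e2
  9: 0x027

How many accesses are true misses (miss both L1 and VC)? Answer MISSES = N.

0: 0xea (blk 14, set 0) → MISS  vc=[]
1: 0xef (blk 14, set 0) → L1-HIT  vc=[]
2: 0x85 (blk 8, set 0) → MISS  vc=[14]
3: 0xeb (blk 14, set 0) → VC-HIT  vc=[8]
4: 0x80 (blk 8, set 0) → VC-HIT  vc=[14]
5: 0xec (blk 14, set 0) → VC-HIT  vc=[8]
6: 0x8e (blk 8, set 0) → VC-HIT  vc=[14]
7: 0xe4 (blk 14, set 0) → VC-HIT  vc=[8]
8: 0xe2 (blk 14, set 0) → L1-HIT  vc=[8]
9: 0x27 (blk 2, set 0) → MISS  vc=[8, 14]

MISSES = 3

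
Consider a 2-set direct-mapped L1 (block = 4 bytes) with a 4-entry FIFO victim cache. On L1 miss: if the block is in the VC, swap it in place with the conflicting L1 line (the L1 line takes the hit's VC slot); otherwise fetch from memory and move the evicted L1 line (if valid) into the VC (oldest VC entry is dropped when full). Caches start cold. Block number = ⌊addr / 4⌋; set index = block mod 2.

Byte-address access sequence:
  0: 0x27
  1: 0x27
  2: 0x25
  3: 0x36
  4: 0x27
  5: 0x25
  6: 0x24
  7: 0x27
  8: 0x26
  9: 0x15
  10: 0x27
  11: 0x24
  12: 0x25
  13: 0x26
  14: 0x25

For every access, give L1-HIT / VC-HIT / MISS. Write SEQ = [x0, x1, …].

SEQ = [MISS, L1-HIT, L1-HIT, MISS, VC-HIT, L1-HIT, L1-HIT, L1-HIT, L1-HIT, MISS, VC-HIT, L1-HIT, L1-HIT, L1-HIT, L1-HIT]

  [0] addr=0x27 blk=9 s=1: MISS | VC []
  [1] addr=0x27 blk=9 s=1: L1-HIT | VC []
  [2] addr=0x25 blk=9 s=1: L1-HIT | VC []
  [3] addr=0x36 blk=13 s=1: MISS | VC [9]
  [4] addr=0x27 blk=9 s=1: VC-HIT | VC [13]
  [5] addr=0x25 blk=9 s=1: L1-HIT | VC [13]
  [6] addr=0x24 blk=9 s=1: L1-HIT | VC [13]
  [7] addr=0x27 blk=9 s=1: L1-HIT | VC [13]
  [8] addr=0x26 blk=9 s=1: L1-HIT | VC [13]
  [9] addr=0x15 blk=5 s=1: MISS | VC [13, 9]
  [10] addr=0x27 blk=9 s=1: VC-HIT | VC [13, 5]
  [11] addr=0x24 blk=9 s=1: L1-HIT | VC [13, 5]
  [12] addr=0x25 blk=9 s=1: L1-HIT | VC [13, 5]
  [13] addr=0x26 blk=9 s=1: L1-HIT | VC [13, 5]
  [14] addr=0x25 blk=9 s=1: L1-HIT | VC [13, 5]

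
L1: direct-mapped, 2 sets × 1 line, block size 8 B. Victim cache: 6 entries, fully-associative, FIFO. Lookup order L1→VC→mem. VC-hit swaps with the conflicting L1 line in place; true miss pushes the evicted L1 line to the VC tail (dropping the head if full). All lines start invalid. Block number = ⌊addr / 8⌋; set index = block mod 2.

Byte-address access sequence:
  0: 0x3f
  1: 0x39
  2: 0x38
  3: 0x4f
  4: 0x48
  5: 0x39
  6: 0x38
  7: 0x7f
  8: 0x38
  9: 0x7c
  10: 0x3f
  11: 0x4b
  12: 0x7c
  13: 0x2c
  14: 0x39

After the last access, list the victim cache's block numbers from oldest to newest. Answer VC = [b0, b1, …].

#0 0x3f→b7/s1 MISS; vc=[]
#1 0x39→b7/s1 L1-HIT; vc=[]
#2 0x38→b7/s1 L1-HIT; vc=[]
#3 0x4f→b9/s1 MISS; vc=[7]
#4 0x48→b9/s1 L1-HIT; vc=[7]
#5 0x39→b7/s1 VC-HIT; vc=[9]
#6 0x38→b7/s1 L1-HIT; vc=[9]
#7 0x7f→b15/s1 MISS; vc=[9,7]
#8 0x38→b7/s1 VC-HIT; vc=[9,15]
#9 0x7c→b15/s1 VC-HIT; vc=[9,7]
#10 0x3f→b7/s1 VC-HIT; vc=[9,15]
#11 0x4b→b9/s1 VC-HIT; vc=[7,15]
#12 0x7c→b15/s1 VC-HIT; vc=[7,9]
#13 0x2c→b5/s1 MISS; vc=[7,9,15]
#14 0x39→b7/s1 VC-HIT; vc=[5,9,15]

VC = [5, 9, 15]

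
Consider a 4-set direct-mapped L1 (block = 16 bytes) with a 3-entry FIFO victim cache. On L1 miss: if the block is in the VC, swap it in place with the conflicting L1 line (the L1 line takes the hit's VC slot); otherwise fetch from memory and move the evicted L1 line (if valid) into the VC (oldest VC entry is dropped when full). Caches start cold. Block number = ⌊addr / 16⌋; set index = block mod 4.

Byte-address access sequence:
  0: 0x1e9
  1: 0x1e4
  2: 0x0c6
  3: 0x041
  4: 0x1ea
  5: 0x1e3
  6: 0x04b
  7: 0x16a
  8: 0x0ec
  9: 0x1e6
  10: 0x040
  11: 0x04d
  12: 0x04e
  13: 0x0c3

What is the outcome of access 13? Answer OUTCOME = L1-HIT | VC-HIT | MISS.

#0 0x1e9→b30/s2 MISS; vc=[]
#1 0x1e4→b30/s2 L1-HIT; vc=[]
#2 0xc6→b12/s0 MISS; vc=[]
#3 0x41→b4/s0 MISS; vc=[12]
#4 0x1ea→b30/s2 L1-HIT; vc=[12]
#5 0x1e3→b30/s2 L1-HIT; vc=[12]
#6 0x4b→b4/s0 L1-HIT; vc=[12]
#7 0x16a→b22/s2 MISS; vc=[12,30]
#8 0xec→b14/s2 MISS; vc=[12,30,22]
#9 0x1e6→b30/s2 VC-HIT; vc=[12,14,22]
#10 0x40→b4/s0 L1-HIT; vc=[12,14,22]
#11 0x4d→b4/s0 L1-HIT; vc=[12,14,22]
#12 0x4e→b4/s0 L1-HIT; vc=[12,14,22]
#13 0xc3→b12/s0 VC-HIT; vc=[4,14,22]

OUTCOME = VC-HIT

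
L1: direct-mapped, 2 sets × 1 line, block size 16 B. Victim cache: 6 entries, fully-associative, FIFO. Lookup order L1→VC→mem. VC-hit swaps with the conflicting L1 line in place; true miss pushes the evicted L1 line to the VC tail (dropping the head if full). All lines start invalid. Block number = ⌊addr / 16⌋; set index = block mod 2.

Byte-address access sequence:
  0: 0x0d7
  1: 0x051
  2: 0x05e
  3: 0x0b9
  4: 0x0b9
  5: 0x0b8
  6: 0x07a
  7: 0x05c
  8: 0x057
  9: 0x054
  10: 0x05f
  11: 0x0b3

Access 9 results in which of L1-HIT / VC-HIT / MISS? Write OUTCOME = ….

OUTCOME = L1-HIT

  [0] addr=0xd7 blk=13 s=1: MISS | VC []
  [1] addr=0x51 blk=5 s=1: MISS | VC [13]
  [2] addr=0x5e blk=5 s=1: L1-HIT | VC [13]
  [3] addr=0xb9 blk=11 s=1: MISS | VC [13, 5]
  [4] addr=0xb9 blk=11 s=1: L1-HIT | VC [13, 5]
  [5] addr=0xb8 blk=11 s=1: L1-HIT | VC [13, 5]
  [6] addr=0x7a blk=7 s=1: MISS | VC [13, 5, 11]
  [7] addr=0x5c blk=5 s=1: VC-HIT | VC [13, 7, 11]
  [8] addr=0x57 blk=5 s=1: L1-HIT | VC [13, 7, 11]
  [9] addr=0x54 blk=5 s=1: L1-HIT | VC [13, 7, 11]
  [10] addr=0x5f blk=5 s=1: L1-HIT | VC [13, 7, 11]
  [11] addr=0xb3 blk=11 s=1: VC-HIT | VC [13, 7, 5]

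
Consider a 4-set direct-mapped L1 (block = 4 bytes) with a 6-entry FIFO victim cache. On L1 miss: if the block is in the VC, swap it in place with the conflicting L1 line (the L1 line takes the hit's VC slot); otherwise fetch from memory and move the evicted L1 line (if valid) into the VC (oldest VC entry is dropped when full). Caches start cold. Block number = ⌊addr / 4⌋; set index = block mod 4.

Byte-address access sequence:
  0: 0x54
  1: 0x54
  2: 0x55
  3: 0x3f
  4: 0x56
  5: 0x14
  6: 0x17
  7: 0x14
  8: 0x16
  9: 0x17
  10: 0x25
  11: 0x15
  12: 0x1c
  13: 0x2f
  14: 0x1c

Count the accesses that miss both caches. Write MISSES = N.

  [0] addr=0x54 blk=21 s=1: MISS | VC []
  [1] addr=0x54 blk=21 s=1: L1-HIT | VC []
  [2] addr=0x55 blk=21 s=1: L1-HIT | VC []
  [3] addr=0x3f blk=15 s=3: MISS | VC []
  [4] addr=0x56 blk=21 s=1: L1-HIT | VC []
  [5] addr=0x14 blk=5 s=1: MISS | VC [21]
  [6] addr=0x17 blk=5 s=1: L1-HIT | VC [21]
  [7] addr=0x14 blk=5 s=1: L1-HIT | VC [21]
  [8] addr=0x16 blk=5 s=1: L1-HIT | VC [21]
  [9] addr=0x17 blk=5 s=1: L1-HIT | VC [21]
  [10] addr=0x25 blk=9 s=1: MISS | VC [21, 5]
  [11] addr=0x15 blk=5 s=1: VC-HIT | VC [21, 9]
  [12] addr=0x1c blk=7 s=3: MISS | VC [21, 9, 15]
  [13] addr=0x2f blk=11 s=3: MISS | VC [21, 9, 15, 7]
  [14] addr=0x1c blk=7 s=3: VC-HIT | VC [21, 9, 15, 11]

MISSES = 6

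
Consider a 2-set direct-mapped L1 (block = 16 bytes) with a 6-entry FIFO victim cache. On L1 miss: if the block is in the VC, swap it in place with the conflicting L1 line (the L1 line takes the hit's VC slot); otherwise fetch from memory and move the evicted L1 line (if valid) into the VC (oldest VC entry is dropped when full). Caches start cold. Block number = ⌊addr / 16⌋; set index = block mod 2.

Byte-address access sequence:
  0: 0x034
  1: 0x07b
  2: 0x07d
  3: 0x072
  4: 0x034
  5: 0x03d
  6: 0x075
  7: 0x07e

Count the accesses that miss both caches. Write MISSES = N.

MISSES = 2

0: 0x34 (blk 3, set 1) → MISS  vc=[]
1: 0x7b (blk 7, set 1) → MISS  vc=[3]
2: 0x7d (blk 7, set 1) → L1-HIT  vc=[3]
3: 0x72 (blk 7, set 1) → L1-HIT  vc=[3]
4: 0x34 (blk 3, set 1) → VC-HIT  vc=[7]
5: 0x3d (blk 3, set 1) → L1-HIT  vc=[7]
6: 0x75 (blk 7, set 1) → VC-HIT  vc=[3]
7: 0x7e (blk 7, set 1) → L1-HIT  vc=[3]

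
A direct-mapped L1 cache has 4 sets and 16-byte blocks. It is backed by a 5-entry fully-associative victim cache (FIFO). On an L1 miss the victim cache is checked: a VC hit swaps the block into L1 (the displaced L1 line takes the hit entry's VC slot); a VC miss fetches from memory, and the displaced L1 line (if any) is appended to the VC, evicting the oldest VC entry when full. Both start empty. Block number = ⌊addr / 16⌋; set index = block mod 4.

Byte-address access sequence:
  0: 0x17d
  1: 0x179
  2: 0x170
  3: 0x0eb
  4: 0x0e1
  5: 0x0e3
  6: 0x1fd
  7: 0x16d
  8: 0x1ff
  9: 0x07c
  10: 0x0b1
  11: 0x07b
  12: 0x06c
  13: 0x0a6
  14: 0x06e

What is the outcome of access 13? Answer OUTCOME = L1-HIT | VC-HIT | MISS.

OUTCOME = MISS

  [0] addr=0x17d blk=23 s=3: MISS | VC []
  [1] addr=0x179 blk=23 s=3: L1-HIT | VC []
  [2] addr=0x170 blk=23 s=3: L1-HIT | VC []
  [3] addr=0xeb blk=14 s=2: MISS | VC []
  [4] addr=0xe1 blk=14 s=2: L1-HIT | VC []
  [5] addr=0xe3 blk=14 s=2: L1-HIT | VC []
  [6] addr=0x1fd blk=31 s=3: MISS | VC [23]
  [7] addr=0x16d blk=22 s=2: MISS | VC [23, 14]
  [8] addr=0x1ff blk=31 s=3: L1-HIT | VC [23, 14]
  [9] addr=0x7c blk=7 s=3: MISS | VC [23, 14, 31]
  [10] addr=0xb1 blk=11 s=3: MISS | VC [23, 14, 31, 7]
  [11] addr=0x7b blk=7 s=3: VC-HIT | VC [23, 14, 31, 11]
  [12] addr=0x6c blk=6 s=2: MISS | VC [23, 14, 31, 11, 22]
  [13] addr=0xa6 blk=10 s=2: MISS | VC [14, 31, 11, 22, 6]
  [14] addr=0x6e blk=6 s=2: VC-HIT | VC [14, 31, 11, 22, 10]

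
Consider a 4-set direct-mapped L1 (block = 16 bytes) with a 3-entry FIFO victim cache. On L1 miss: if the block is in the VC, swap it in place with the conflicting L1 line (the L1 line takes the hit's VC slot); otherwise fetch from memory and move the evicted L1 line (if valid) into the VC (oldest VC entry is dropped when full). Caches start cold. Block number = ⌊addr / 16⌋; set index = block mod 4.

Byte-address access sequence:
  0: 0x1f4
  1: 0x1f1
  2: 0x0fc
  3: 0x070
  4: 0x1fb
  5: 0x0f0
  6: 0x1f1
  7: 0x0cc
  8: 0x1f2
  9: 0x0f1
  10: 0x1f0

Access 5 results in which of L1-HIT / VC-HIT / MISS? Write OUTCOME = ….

#0 0x1f4→b31/s3 MISS; vc=[]
#1 0x1f1→b31/s3 L1-HIT; vc=[]
#2 0xfc→b15/s3 MISS; vc=[31]
#3 0x70→b7/s3 MISS; vc=[31,15]
#4 0x1fb→b31/s3 VC-HIT; vc=[7,15]
#5 0xf0→b15/s3 VC-HIT; vc=[7,31]
#6 0x1f1→b31/s3 VC-HIT; vc=[7,15]
#7 0xcc→b12/s0 MISS; vc=[7,15]
#8 0x1f2→b31/s3 L1-HIT; vc=[7,15]
#9 0xf1→b15/s3 VC-HIT; vc=[7,31]
#10 0x1f0→b31/s3 VC-HIT; vc=[7,15]

OUTCOME = VC-HIT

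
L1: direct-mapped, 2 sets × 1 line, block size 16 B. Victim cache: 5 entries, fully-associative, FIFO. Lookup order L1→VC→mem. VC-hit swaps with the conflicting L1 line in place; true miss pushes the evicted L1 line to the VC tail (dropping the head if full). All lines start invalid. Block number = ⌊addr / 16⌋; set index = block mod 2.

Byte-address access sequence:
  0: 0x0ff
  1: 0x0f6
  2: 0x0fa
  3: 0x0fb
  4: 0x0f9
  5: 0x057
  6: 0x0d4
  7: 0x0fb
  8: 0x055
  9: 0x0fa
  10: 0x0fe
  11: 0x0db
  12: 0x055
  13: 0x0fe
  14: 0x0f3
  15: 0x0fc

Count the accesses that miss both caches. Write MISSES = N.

#0 0xff→b15/s1 MISS; vc=[]
#1 0xf6→b15/s1 L1-HIT; vc=[]
#2 0xfa→b15/s1 L1-HIT; vc=[]
#3 0xfb→b15/s1 L1-HIT; vc=[]
#4 0xf9→b15/s1 L1-HIT; vc=[]
#5 0x57→b5/s1 MISS; vc=[15]
#6 0xd4→b13/s1 MISS; vc=[15,5]
#7 0xfb→b15/s1 VC-HIT; vc=[13,5]
#8 0x55→b5/s1 VC-HIT; vc=[13,15]
#9 0xfa→b15/s1 VC-HIT; vc=[13,5]
#10 0xfe→b15/s1 L1-HIT; vc=[13,5]
#11 0xdb→b13/s1 VC-HIT; vc=[15,5]
#12 0x55→b5/s1 VC-HIT; vc=[15,13]
#13 0xfe→b15/s1 VC-HIT; vc=[5,13]
#14 0xf3→b15/s1 L1-HIT; vc=[5,13]
#15 0xfc→b15/s1 L1-HIT; vc=[5,13]

MISSES = 3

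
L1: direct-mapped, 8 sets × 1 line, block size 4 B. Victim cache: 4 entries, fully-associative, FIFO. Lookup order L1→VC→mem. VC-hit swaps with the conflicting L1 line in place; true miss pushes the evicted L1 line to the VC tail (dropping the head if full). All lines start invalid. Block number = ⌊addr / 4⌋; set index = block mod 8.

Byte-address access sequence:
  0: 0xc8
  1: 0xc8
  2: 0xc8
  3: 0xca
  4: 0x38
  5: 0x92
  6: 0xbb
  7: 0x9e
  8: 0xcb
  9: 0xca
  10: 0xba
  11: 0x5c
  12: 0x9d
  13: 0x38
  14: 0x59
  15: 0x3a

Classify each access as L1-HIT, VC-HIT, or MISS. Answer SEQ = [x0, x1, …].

SEQ = [MISS, L1-HIT, L1-HIT, L1-HIT, MISS, MISS, MISS, MISS, L1-HIT, L1-HIT, L1-HIT, MISS, VC-HIT, VC-HIT, MISS, VC-HIT]

#0 0xc8→b50/s2 MISS; vc=[]
#1 0xc8→b50/s2 L1-HIT; vc=[]
#2 0xc8→b50/s2 L1-HIT; vc=[]
#3 0xca→b50/s2 L1-HIT; vc=[]
#4 0x38→b14/s6 MISS; vc=[]
#5 0x92→b36/s4 MISS; vc=[]
#6 0xbb→b46/s6 MISS; vc=[14]
#7 0x9e→b39/s7 MISS; vc=[14]
#8 0xcb→b50/s2 L1-HIT; vc=[14]
#9 0xca→b50/s2 L1-HIT; vc=[14]
#10 0xba→b46/s6 L1-HIT; vc=[14]
#11 0x5c→b23/s7 MISS; vc=[14,39]
#12 0x9d→b39/s7 VC-HIT; vc=[14,23]
#13 0x38→b14/s6 VC-HIT; vc=[46,23]
#14 0x59→b22/s6 MISS; vc=[46,23,14]
#15 0x3a→b14/s6 VC-HIT; vc=[46,23,22]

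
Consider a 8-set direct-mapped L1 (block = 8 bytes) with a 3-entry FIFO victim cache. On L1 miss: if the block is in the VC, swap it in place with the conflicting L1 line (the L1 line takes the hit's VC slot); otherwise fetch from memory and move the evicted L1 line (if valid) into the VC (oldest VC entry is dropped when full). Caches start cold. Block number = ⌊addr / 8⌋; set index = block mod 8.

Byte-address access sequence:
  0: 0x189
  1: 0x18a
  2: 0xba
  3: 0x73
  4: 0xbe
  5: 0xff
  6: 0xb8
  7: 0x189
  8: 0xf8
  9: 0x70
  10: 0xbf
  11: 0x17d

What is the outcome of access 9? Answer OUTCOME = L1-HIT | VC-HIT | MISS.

OUTCOME = L1-HIT

  [0] addr=0x189 blk=49 s=1: MISS | VC []
  [1] addr=0x18a blk=49 s=1: L1-HIT | VC []
  [2] addr=0xba blk=23 s=7: MISS | VC []
  [3] addr=0x73 blk=14 s=6: MISS | VC []
  [4] addr=0xbe blk=23 s=7: L1-HIT | VC []
  [5] addr=0xff blk=31 s=7: MISS | VC [23]
  [6] addr=0xb8 blk=23 s=7: VC-HIT | VC [31]
  [7] addr=0x189 blk=49 s=1: L1-HIT | VC [31]
  [8] addr=0xf8 blk=31 s=7: VC-HIT | VC [23]
  [9] addr=0x70 blk=14 s=6: L1-HIT | VC [23]
  [10] addr=0xbf blk=23 s=7: VC-HIT | VC [31]
  [11] addr=0x17d blk=47 s=7: MISS | VC [31, 23]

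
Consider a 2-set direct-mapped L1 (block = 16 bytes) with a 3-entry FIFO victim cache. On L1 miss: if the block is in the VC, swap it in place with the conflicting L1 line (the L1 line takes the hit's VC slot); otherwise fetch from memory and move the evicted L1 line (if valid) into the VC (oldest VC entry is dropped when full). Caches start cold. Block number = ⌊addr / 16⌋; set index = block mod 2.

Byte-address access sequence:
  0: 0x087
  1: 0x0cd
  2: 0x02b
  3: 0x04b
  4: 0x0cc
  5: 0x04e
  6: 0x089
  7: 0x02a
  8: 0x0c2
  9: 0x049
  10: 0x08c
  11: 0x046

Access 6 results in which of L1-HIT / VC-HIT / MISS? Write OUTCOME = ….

OUTCOME = VC-HIT

0: 0x87 (blk 8, set 0) → MISS  vc=[]
1: 0xcd (blk 12, set 0) → MISS  vc=[8]
2: 0x2b (blk 2, set 0) → MISS  vc=[8, 12]
3: 0x4b (blk 4, set 0) → MISS  vc=[8, 12, 2]
4: 0xcc (blk 12, set 0) → VC-HIT  vc=[8, 4, 2]
5: 0x4e (blk 4, set 0) → VC-HIT  vc=[8, 12, 2]
6: 0x89 (blk 8, set 0) → VC-HIT  vc=[4, 12, 2]
7: 0x2a (blk 2, set 0) → VC-HIT  vc=[4, 12, 8]
8: 0xc2 (blk 12, set 0) → VC-HIT  vc=[4, 2, 8]
9: 0x49 (blk 4, set 0) → VC-HIT  vc=[12, 2, 8]
10: 0x8c (blk 8, set 0) → VC-HIT  vc=[12, 2, 4]
11: 0x46 (blk 4, set 0) → VC-HIT  vc=[12, 2, 8]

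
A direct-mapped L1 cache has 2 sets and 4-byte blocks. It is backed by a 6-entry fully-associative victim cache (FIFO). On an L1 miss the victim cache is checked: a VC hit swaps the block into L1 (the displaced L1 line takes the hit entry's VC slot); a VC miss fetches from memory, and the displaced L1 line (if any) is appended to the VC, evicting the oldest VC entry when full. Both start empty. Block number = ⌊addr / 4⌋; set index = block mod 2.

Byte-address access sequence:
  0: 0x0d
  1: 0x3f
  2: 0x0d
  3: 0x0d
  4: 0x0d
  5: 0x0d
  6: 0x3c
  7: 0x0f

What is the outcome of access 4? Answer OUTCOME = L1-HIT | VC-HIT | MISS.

#0 0xd→b3/s1 MISS; vc=[]
#1 0x3f→b15/s1 MISS; vc=[3]
#2 0xd→b3/s1 VC-HIT; vc=[15]
#3 0xd→b3/s1 L1-HIT; vc=[15]
#4 0xd→b3/s1 L1-HIT; vc=[15]
#5 0xd→b3/s1 L1-HIT; vc=[15]
#6 0x3c→b15/s1 VC-HIT; vc=[3]
#7 0xf→b3/s1 VC-HIT; vc=[15]

OUTCOME = L1-HIT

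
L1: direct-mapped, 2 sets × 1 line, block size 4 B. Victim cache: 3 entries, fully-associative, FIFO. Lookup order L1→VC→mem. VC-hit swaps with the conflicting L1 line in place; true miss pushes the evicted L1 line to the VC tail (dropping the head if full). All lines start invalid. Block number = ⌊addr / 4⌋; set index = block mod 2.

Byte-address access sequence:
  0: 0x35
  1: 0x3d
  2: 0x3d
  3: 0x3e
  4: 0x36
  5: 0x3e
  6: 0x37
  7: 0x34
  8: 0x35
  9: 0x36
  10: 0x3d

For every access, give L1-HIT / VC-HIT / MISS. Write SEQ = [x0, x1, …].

#0 0x35→b13/s1 MISS; vc=[]
#1 0x3d→b15/s1 MISS; vc=[13]
#2 0x3d→b15/s1 L1-HIT; vc=[13]
#3 0x3e→b15/s1 L1-HIT; vc=[13]
#4 0x36→b13/s1 VC-HIT; vc=[15]
#5 0x3e→b15/s1 VC-HIT; vc=[13]
#6 0x37→b13/s1 VC-HIT; vc=[15]
#7 0x34→b13/s1 L1-HIT; vc=[15]
#8 0x35→b13/s1 L1-HIT; vc=[15]
#9 0x36→b13/s1 L1-HIT; vc=[15]
#10 0x3d→b15/s1 VC-HIT; vc=[13]

SEQ = [MISS, MISS, L1-HIT, L1-HIT, VC-HIT, VC-HIT, VC-HIT, L1-HIT, L1-HIT, L1-HIT, VC-HIT]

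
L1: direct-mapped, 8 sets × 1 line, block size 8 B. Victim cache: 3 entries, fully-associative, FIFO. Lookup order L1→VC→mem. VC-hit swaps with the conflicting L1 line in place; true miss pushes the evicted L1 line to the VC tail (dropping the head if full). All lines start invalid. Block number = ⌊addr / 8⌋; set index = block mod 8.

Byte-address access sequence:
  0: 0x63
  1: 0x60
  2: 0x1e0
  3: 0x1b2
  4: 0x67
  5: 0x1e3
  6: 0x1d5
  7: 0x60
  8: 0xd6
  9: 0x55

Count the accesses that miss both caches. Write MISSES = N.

#0 0x63→b12/s4 MISS; vc=[]
#1 0x60→b12/s4 L1-HIT; vc=[]
#2 0x1e0→b60/s4 MISS; vc=[12]
#3 0x1b2→b54/s6 MISS; vc=[12]
#4 0x67→b12/s4 VC-HIT; vc=[60]
#5 0x1e3→b60/s4 VC-HIT; vc=[12]
#6 0x1d5→b58/s2 MISS; vc=[12]
#7 0x60→b12/s4 VC-HIT; vc=[60]
#8 0xd6→b26/s2 MISS; vc=[60,58]
#9 0x55→b10/s2 MISS; vc=[60,58,26]

MISSES = 6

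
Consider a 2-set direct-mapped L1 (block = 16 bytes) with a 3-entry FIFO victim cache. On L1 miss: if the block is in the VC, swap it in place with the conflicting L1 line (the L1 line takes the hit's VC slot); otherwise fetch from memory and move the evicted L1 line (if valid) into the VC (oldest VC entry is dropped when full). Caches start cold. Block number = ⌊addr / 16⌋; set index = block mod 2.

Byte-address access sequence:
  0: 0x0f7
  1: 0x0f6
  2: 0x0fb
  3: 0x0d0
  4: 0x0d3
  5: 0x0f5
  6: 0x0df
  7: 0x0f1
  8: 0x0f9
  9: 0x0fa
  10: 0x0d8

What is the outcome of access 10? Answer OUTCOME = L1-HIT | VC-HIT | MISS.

OUTCOME = VC-HIT

0: 0xf7 (blk 15, set 1) → MISS  vc=[]
1: 0xf6 (blk 15, set 1) → L1-HIT  vc=[]
2: 0xfb (blk 15, set 1) → L1-HIT  vc=[]
3: 0xd0 (blk 13, set 1) → MISS  vc=[15]
4: 0xd3 (blk 13, set 1) → L1-HIT  vc=[15]
5: 0xf5 (blk 15, set 1) → VC-HIT  vc=[13]
6: 0xdf (blk 13, set 1) → VC-HIT  vc=[15]
7: 0xf1 (blk 15, set 1) → VC-HIT  vc=[13]
8: 0xf9 (blk 15, set 1) → L1-HIT  vc=[13]
9: 0xfa (blk 15, set 1) → L1-HIT  vc=[13]
10: 0xd8 (blk 13, set 1) → VC-HIT  vc=[15]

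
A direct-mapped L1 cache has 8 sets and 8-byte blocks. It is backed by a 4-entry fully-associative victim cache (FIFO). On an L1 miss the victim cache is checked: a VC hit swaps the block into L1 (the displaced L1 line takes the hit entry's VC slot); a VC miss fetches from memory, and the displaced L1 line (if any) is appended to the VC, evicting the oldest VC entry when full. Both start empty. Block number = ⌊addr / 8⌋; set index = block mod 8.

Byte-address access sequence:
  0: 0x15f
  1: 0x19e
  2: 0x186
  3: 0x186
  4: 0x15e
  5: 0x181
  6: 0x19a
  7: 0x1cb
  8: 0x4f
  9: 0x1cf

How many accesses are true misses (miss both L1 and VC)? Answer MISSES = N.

MISSES = 5

0: 0x15f (blk 43, set 3) → MISS  vc=[]
1: 0x19e (blk 51, set 3) → MISS  vc=[43]
2: 0x186 (blk 48, set 0) → MISS  vc=[43]
3: 0x186 (blk 48, set 0) → L1-HIT  vc=[43]
4: 0x15e (blk 43, set 3) → VC-HIT  vc=[51]
5: 0x181 (blk 48, set 0) → L1-HIT  vc=[51]
6: 0x19a (blk 51, set 3) → VC-HIT  vc=[43]
7: 0x1cb (blk 57, set 1) → MISS  vc=[43]
8: 0x4f (blk 9, set 1) → MISS  vc=[43, 57]
9: 0x1cf (blk 57, set 1) → VC-HIT  vc=[43, 9]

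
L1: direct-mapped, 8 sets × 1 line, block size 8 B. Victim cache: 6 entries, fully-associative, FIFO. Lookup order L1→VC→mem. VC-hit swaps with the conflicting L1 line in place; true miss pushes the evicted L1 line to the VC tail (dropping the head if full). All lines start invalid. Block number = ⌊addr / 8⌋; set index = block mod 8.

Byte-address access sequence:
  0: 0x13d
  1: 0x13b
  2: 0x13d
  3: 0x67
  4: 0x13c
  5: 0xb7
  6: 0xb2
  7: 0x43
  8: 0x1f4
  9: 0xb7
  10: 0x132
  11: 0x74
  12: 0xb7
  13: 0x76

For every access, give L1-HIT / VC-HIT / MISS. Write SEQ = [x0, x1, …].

SEQ = [MISS, L1-HIT, L1-HIT, MISS, L1-HIT, MISS, L1-HIT, MISS, MISS, VC-HIT, MISS, MISS, VC-HIT, VC-HIT]

  [0] addr=0x13d blk=39 s=7: MISS | VC []
  [1] addr=0x13b blk=39 s=7: L1-HIT | VC []
  [2] addr=0x13d blk=39 s=7: L1-HIT | VC []
  [3] addr=0x67 blk=12 s=4: MISS | VC []
  [4] addr=0x13c blk=39 s=7: L1-HIT | VC []
  [5] addr=0xb7 blk=22 s=6: MISS | VC []
  [6] addr=0xb2 blk=22 s=6: L1-HIT | VC []
  [7] addr=0x43 blk=8 s=0: MISS | VC []
  [8] addr=0x1f4 blk=62 s=6: MISS | VC [22]
  [9] addr=0xb7 blk=22 s=6: VC-HIT | VC [62]
  [10] addr=0x132 blk=38 s=6: MISS | VC [62, 22]
  [11] addr=0x74 blk=14 s=6: MISS | VC [62, 22, 38]
  [12] addr=0xb7 blk=22 s=6: VC-HIT | VC [62, 14, 38]
  [13] addr=0x76 blk=14 s=6: VC-HIT | VC [62, 22, 38]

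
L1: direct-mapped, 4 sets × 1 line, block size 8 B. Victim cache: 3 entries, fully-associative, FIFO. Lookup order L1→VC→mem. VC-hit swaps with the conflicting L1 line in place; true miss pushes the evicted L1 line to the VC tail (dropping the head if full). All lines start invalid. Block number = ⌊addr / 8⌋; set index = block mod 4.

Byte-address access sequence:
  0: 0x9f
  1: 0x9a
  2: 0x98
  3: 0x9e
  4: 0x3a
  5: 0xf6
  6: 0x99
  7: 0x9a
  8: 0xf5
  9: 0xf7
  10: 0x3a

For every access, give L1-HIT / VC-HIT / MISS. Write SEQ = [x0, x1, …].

SEQ = [MISS, L1-HIT, L1-HIT, L1-HIT, MISS, MISS, VC-HIT, L1-HIT, L1-HIT, L1-HIT, VC-HIT]

#0 0x9f→b19/s3 MISS; vc=[]
#1 0x9a→b19/s3 L1-HIT; vc=[]
#2 0x98→b19/s3 L1-HIT; vc=[]
#3 0x9e→b19/s3 L1-HIT; vc=[]
#4 0x3a→b7/s3 MISS; vc=[19]
#5 0xf6→b30/s2 MISS; vc=[19]
#6 0x99→b19/s3 VC-HIT; vc=[7]
#7 0x9a→b19/s3 L1-HIT; vc=[7]
#8 0xf5→b30/s2 L1-HIT; vc=[7]
#9 0xf7→b30/s2 L1-HIT; vc=[7]
#10 0x3a→b7/s3 VC-HIT; vc=[19]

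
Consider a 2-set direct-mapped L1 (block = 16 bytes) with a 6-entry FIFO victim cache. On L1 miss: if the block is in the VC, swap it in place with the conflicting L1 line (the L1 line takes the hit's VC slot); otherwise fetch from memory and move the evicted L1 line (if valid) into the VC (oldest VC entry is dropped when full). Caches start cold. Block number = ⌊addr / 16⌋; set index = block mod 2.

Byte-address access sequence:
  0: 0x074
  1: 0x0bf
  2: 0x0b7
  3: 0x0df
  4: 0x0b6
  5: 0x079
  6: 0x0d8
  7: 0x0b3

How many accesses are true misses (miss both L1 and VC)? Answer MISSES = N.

0: 0x74 (blk 7, set 1) → MISS  vc=[]
1: 0xbf (blk 11, set 1) → MISS  vc=[7]
2: 0xb7 (blk 11, set 1) → L1-HIT  vc=[7]
3: 0xdf (blk 13, set 1) → MISS  vc=[7, 11]
4: 0xb6 (blk 11, set 1) → VC-HIT  vc=[7, 13]
5: 0x79 (blk 7, set 1) → VC-HIT  vc=[11, 13]
6: 0xd8 (blk 13, set 1) → VC-HIT  vc=[11, 7]
7: 0xb3 (blk 11, set 1) → VC-HIT  vc=[13, 7]

MISSES = 3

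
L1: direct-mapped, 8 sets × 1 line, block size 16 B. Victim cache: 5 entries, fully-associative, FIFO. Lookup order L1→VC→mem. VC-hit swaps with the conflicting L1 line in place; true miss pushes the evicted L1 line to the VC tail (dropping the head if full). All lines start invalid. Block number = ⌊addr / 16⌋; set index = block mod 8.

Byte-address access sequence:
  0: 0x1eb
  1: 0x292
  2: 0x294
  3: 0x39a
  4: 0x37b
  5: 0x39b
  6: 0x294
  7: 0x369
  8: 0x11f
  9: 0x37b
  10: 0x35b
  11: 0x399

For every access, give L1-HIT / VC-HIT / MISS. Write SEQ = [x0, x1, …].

SEQ = [MISS, MISS, L1-HIT, MISS, MISS, L1-HIT, VC-HIT, MISS, MISS, L1-HIT, MISS, VC-HIT]

#0 0x1eb→b30/s6 MISS; vc=[]
#1 0x292→b41/s1 MISS; vc=[]
#2 0x294→b41/s1 L1-HIT; vc=[]
#3 0x39a→b57/s1 MISS; vc=[41]
#4 0x37b→b55/s7 MISS; vc=[41]
#5 0x39b→b57/s1 L1-HIT; vc=[41]
#6 0x294→b41/s1 VC-HIT; vc=[57]
#7 0x369→b54/s6 MISS; vc=[57,30]
#8 0x11f→b17/s1 MISS; vc=[57,30,41]
#9 0x37b→b55/s7 L1-HIT; vc=[57,30,41]
#10 0x35b→b53/s5 MISS; vc=[57,30,41]
#11 0x399→b57/s1 VC-HIT; vc=[17,30,41]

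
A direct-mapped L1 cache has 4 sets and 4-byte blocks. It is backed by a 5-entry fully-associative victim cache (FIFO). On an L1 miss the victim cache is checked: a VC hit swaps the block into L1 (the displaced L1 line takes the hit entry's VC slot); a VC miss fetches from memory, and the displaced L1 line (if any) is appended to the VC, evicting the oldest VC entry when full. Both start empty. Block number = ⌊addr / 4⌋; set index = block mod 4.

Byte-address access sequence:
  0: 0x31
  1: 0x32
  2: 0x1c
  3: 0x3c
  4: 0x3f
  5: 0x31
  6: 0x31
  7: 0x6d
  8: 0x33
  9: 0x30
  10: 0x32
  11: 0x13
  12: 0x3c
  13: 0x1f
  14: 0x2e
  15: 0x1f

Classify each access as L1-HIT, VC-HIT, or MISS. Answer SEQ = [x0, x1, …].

0: 0x31 (blk 12, set 0) → MISS  vc=[]
1: 0x32 (blk 12, set 0) → L1-HIT  vc=[]
2: 0x1c (blk 7, set 3) → MISS  vc=[]
3: 0x3c (blk 15, set 3) → MISS  vc=[7]
4: 0x3f (blk 15, set 3) → L1-HIT  vc=[7]
5: 0x31 (blk 12, set 0) → L1-HIT  vc=[7]
6: 0x31 (blk 12, set 0) → L1-HIT  vc=[7]
7: 0x6d (blk 27, set 3) → MISS  vc=[7, 15]
8: 0x33 (blk 12, set 0) → L1-HIT  vc=[7, 15]
9: 0x30 (blk 12, set 0) → L1-HIT  vc=[7, 15]
10: 0x32 (blk 12, set 0) → L1-HIT  vc=[7, 15]
11: 0x13 (blk 4, set 0) → MISS  vc=[7, 15, 12]
12: 0x3c (blk 15, set 3) → VC-HIT  vc=[7, 27, 12]
13: 0x1f (blk 7, set 3) → VC-HIT  vc=[15, 27, 12]
14: 0x2e (blk 11, set 3) → MISS  vc=[15, 27, 12, 7]
15: 0x1f (blk 7, set 3) → VC-HIT  vc=[15, 27, 12, 11]

SEQ = [MISS, L1-HIT, MISS, MISS, L1-HIT, L1-HIT, L1-HIT, MISS, L1-HIT, L1-HIT, L1-HIT, MISS, VC-HIT, VC-HIT, MISS, VC-HIT]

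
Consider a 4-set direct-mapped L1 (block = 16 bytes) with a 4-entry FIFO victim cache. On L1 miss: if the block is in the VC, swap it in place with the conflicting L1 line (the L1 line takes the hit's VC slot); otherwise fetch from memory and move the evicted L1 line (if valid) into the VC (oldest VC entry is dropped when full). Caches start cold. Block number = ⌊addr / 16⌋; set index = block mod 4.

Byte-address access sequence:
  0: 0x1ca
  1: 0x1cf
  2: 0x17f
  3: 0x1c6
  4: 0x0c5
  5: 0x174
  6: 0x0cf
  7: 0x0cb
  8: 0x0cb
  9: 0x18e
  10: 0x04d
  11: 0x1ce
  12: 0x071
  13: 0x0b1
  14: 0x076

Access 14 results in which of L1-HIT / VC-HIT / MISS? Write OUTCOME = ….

OUTCOME = VC-HIT

0: 0x1ca (blk 28, set 0) → MISS  vc=[]
1: 0x1cf (blk 28, set 0) → L1-HIT  vc=[]
2: 0x17f (blk 23, set 3) → MISS  vc=[]
3: 0x1c6 (blk 28, set 0) → L1-HIT  vc=[]
4: 0xc5 (blk 12, set 0) → MISS  vc=[28]
5: 0x174 (blk 23, set 3) → L1-HIT  vc=[28]
6: 0xcf (blk 12, set 0) → L1-HIT  vc=[28]
7: 0xcb (blk 12, set 0) → L1-HIT  vc=[28]
8: 0xcb (blk 12, set 0) → L1-HIT  vc=[28]
9: 0x18e (blk 24, set 0) → MISS  vc=[28, 12]
10: 0x4d (blk 4, set 0) → MISS  vc=[28, 12, 24]
11: 0x1ce (blk 28, set 0) → VC-HIT  vc=[4, 12, 24]
12: 0x71 (blk 7, set 3) → MISS  vc=[4, 12, 24, 23]
13: 0xb1 (blk 11, set 3) → MISS  vc=[12, 24, 23, 7]
14: 0x76 (blk 7, set 3) → VC-HIT  vc=[12, 24, 23, 11]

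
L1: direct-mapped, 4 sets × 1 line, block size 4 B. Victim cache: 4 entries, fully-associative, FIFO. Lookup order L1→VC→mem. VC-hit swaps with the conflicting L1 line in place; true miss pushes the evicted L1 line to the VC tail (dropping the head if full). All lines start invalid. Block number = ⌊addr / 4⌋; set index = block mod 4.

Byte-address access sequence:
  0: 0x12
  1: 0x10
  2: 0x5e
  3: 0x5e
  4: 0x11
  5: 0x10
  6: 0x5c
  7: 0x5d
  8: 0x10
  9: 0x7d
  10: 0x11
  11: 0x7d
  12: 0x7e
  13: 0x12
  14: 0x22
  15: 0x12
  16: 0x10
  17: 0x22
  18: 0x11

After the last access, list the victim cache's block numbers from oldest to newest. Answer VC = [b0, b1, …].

VC = [23, 8]

#0 0x12→b4/s0 MISS; vc=[]
#1 0x10→b4/s0 L1-HIT; vc=[]
#2 0x5e→b23/s3 MISS; vc=[]
#3 0x5e→b23/s3 L1-HIT; vc=[]
#4 0x11→b4/s0 L1-HIT; vc=[]
#5 0x10→b4/s0 L1-HIT; vc=[]
#6 0x5c→b23/s3 L1-HIT; vc=[]
#7 0x5d→b23/s3 L1-HIT; vc=[]
#8 0x10→b4/s0 L1-HIT; vc=[]
#9 0x7d→b31/s3 MISS; vc=[23]
#10 0x11→b4/s0 L1-HIT; vc=[23]
#11 0x7d→b31/s3 L1-HIT; vc=[23]
#12 0x7e→b31/s3 L1-HIT; vc=[23]
#13 0x12→b4/s0 L1-HIT; vc=[23]
#14 0x22→b8/s0 MISS; vc=[23,4]
#15 0x12→b4/s0 VC-HIT; vc=[23,8]
#16 0x10→b4/s0 L1-HIT; vc=[23,8]
#17 0x22→b8/s0 VC-HIT; vc=[23,4]
#18 0x11→b4/s0 VC-HIT; vc=[23,8]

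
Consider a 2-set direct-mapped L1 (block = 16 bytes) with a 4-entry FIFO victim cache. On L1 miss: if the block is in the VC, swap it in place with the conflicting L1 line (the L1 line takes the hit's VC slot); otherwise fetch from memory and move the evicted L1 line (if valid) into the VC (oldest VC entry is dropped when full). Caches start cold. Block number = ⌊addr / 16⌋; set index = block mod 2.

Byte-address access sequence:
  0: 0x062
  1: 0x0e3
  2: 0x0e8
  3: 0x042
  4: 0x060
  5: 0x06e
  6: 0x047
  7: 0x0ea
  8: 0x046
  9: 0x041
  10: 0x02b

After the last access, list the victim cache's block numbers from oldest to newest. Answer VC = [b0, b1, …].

  [0] addr=0x62 blk=6 s=0: MISS | VC []
  [1] addr=0xe3 blk=14 s=0: MISS | VC [6]
  [2] addr=0xe8 blk=14 s=0: L1-HIT | VC [6]
  [3] addr=0x42 blk=4 s=0: MISS | VC [6, 14]
  [4] addr=0x60 blk=6 s=0: VC-HIT | VC [4, 14]
  [5] addr=0x6e blk=6 s=0: L1-HIT | VC [4, 14]
  [6] addr=0x47 blk=4 s=0: VC-HIT | VC [6, 14]
  [7] addr=0xea blk=14 s=0: VC-HIT | VC [6, 4]
  [8] addr=0x46 blk=4 s=0: VC-HIT | VC [6, 14]
  [9] addr=0x41 blk=4 s=0: L1-HIT | VC [6, 14]
  [10] addr=0x2b blk=2 s=0: MISS | VC [6, 14, 4]

VC = [6, 14, 4]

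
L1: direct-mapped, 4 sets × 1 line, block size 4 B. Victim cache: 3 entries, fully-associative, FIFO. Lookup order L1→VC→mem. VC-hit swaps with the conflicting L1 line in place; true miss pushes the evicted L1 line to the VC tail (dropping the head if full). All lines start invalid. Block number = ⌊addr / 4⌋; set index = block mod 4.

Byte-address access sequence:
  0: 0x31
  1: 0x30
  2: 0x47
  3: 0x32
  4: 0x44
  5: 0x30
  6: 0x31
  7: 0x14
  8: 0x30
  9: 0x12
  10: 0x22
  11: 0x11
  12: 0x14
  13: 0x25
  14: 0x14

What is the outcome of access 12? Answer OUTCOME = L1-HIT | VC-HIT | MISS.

OUTCOME = L1-HIT

0: 0x31 (blk 12, set 0) → MISS  vc=[]
1: 0x30 (blk 12, set 0) → L1-HIT  vc=[]
2: 0x47 (blk 17, set 1) → MISS  vc=[]
3: 0x32 (blk 12, set 0) → L1-HIT  vc=[]
4: 0x44 (blk 17, set 1) → L1-HIT  vc=[]
5: 0x30 (blk 12, set 0) → L1-HIT  vc=[]
6: 0x31 (blk 12, set 0) → L1-HIT  vc=[]
7: 0x14 (blk 5, set 1) → MISS  vc=[17]
8: 0x30 (blk 12, set 0) → L1-HIT  vc=[17]
9: 0x12 (blk 4, set 0) → MISS  vc=[17, 12]
10: 0x22 (blk 8, set 0) → MISS  vc=[17, 12, 4]
11: 0x11 (blk 4, set 0) → VC-HIT  vc=[17, 12, 8]
12: 0x14 (blk 5, set 1) → L1-HIT  vc=[17, 12, 8]
13: 0x25 (blk 9, set 1) → MISS  vc=[12, 8, 5]
14: 0x14 (blk 5, set 1) → VC-HIT  vc=[12, 8, 9]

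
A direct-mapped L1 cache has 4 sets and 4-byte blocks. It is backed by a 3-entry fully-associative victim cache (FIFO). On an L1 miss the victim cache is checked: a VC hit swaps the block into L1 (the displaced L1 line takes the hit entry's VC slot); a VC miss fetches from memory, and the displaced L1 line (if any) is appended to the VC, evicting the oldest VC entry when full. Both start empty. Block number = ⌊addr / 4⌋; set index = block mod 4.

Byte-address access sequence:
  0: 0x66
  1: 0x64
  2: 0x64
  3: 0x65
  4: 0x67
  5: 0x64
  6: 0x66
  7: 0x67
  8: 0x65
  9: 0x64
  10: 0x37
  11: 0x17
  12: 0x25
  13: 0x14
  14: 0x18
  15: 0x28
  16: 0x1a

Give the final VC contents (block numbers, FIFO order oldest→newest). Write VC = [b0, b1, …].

0: 0x66 (blk 25, set 1) → MISS  vc=[]
1: 0x64 (blk 25, set 1) → L1-HIT  vc=[]
2: 0x64 (blk 25, set 1) → L1-HIT  vc=[]
3: 0x65 (blk 25, set 1) → L1-HIT  vc=[]
4: 0x67 (blk 25, set 1) → L1-HIT  vc=[]
5: 0x64 (blk 25, set 1) → L1-HIT  vc=[]
6: 0x66 (blk 25, set 1) → L1-HIT  vc=[]
7: 0x67 (blk 25, set 1) → L1-HIT  vc=[]
8: 0x65 (blk 25, set 1) → L1-HIT  vc=[]
9: 0x64 (blk 25, set 1) → L1-HIT  vc=[]
10: 0x37 (blk 13, set 1) → MISS  vc=[25]
11: 0x17 (blk 5, set 1) → MISS  vc=[25, 13]
12: 0x25 (blk 9, set 1) → MISS  vc=[25, 13, 5]
13: 0x14 (blk 5, set 1) → VC-HIT  vc=[25, 13, 9]
14: 0x18 (blk 6, set 2) → MISS  vc=[25, 13, 9]
15: 0x28 (blk 10, set 2) → MISS  vc=[13, 9, 6]
16: 0x1a (blk 6, set 2) → VC-HIT  vc=[13, 9, 10]

VC = [13, 9, 10]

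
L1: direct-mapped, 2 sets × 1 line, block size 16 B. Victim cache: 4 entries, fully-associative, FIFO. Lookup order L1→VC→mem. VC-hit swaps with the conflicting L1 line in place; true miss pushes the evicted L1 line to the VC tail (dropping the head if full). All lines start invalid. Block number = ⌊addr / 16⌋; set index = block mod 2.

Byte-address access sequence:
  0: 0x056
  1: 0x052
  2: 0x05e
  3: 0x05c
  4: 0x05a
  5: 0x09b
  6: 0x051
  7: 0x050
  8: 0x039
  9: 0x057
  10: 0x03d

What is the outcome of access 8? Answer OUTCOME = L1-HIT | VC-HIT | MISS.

#0 0x56→b5/s1 MISS; vc=[]
#1 0x52→b5/s1 L1-HIT; vc=[]
#2 0x5e→b5/s1 L1-HIT; vc=[]
#3 0x5c→b5/s1 L1-HIT; vc=[]
#4 0x5a→b5/s1 L1-HIT; vc=[]
#5 0x9b→b9/s1 MISS; vc=[5]
#6 0x51→b5/s1 VC-HIT; vc=[9]
#7 0x50→b5/s1 L1-HIT; vc=[9]
#8 0x39→b3/s1 MISS; vc=[9,5]
#9 0x57→b5/s1 VC-HIT; vc=[9,3]
#10 0x3d→b3/s1 VC-HIT; vc=[9,5]

OUTCOME = MISS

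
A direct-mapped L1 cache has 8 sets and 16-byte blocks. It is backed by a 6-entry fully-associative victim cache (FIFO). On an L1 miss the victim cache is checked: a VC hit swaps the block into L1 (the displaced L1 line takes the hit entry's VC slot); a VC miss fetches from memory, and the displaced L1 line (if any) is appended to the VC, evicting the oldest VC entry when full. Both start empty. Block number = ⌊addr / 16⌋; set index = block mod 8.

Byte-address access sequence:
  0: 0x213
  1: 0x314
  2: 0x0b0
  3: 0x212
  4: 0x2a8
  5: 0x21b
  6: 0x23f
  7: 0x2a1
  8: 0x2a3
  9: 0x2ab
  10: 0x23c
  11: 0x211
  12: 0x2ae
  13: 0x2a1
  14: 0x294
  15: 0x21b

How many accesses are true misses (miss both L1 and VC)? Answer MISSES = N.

MISSES = 6

  [0] addr=0x213 blk=33 s=1: MISS | VC []
  [1] addr=0x314 blk=49 s=1: MISS | VC [33]
  [2] addr=0xb0 blk=11 s=3: MISS | VC [33]
  [3] addr=0x212 blk=33 s=1: VC-HIT | VC [49]
  [4] addr=0x2a8 blk=42 s=2: MISS | VC [49]
  [5] addr=0x21b blk=33 s=1: L1-HIT | VC [49]
  [6] addr=0x23f blk=35 s=3: MISS | VC [49, 11]
  [7] addr=0x2a1 blk=42 s=2: L1-HIT | VC [49, 11]
  [8] addr=0x2a3 blk=42 s=2: L1-HIT | VC [49, 11]
  [9] addr=0x2ab blk=42 s=2: L1-HIT | VC [49, 11]
  [10] addr=0x23c blk=35 s=3: L1-HIT | VC [49, 11]
  [11] addr=0x211 blk=33 s=1: L1-HIT | VC [49, 11]
  [12] addr=0x2ae blk=42 s=2: L1-HIT | VC [49, 11]
  [13] addr=0x2a1 blk=42 s=2: L1-HIT | VC [49, 11]
  [14] addr=0x294 blk=41 s=1: MISS | VC [49, 11, 33]
  [15] addr=0x21b blk=33 s=1: VC-HIT | VC [49, 11, 41]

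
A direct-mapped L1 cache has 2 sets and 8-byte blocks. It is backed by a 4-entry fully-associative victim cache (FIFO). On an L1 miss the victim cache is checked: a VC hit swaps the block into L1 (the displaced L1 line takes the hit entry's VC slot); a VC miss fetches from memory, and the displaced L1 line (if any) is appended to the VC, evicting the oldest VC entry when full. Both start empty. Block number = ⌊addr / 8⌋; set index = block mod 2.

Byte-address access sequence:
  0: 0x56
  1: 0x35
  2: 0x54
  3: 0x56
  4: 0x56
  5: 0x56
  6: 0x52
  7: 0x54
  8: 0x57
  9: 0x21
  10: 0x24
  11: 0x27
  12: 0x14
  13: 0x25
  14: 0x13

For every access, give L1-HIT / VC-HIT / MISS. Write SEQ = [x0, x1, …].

#0 0x56→b10/s0 MISS; vc=[]
#1 0x35→b6/s0 MISS; vc=[10]
#2 0x54→b10/s0 VC-HIT; vc=[6]
#3 0x56→b10/s0 L1-HIT; vc=[6]
#4 0x56→b10/s0 L1-HIT; vc=[6]
#5 0x56→b10/s0 L1-HIT; vc=[6]
#6 0x52→b10/s0 L1-HIT; vc=[6]
#7 0x54→b10/s0 L1-HIT; vc=[6]
#8 0x57→b10/s0 L1-HIT; vc=[6]
#9 0x21→b4/s0 MISS; vc=[6,10]
#10 0x24→b4/s0 L1-HIT; vc=[6,10]
#11 0x27→b4/s0 L1-HIT; vc=[6,10]
#12 0x14→b2/s0 MISS; vc=[6,10,4]
#13 0x25→b4/s0 VC-HIT; vc=[6,10,2]
#14 0x13→b2/s0 VC-HIT; vc=[6,10,4]

SEQ = [MISS, MISS, VC-HIT, L1-HIT, L1-HIT, L1-HIT, L1-HIT, L1-HIT, L1-HIT, MISS, L1-HIT, L1-HIT, MISS, VC-HIT, VC-HIT]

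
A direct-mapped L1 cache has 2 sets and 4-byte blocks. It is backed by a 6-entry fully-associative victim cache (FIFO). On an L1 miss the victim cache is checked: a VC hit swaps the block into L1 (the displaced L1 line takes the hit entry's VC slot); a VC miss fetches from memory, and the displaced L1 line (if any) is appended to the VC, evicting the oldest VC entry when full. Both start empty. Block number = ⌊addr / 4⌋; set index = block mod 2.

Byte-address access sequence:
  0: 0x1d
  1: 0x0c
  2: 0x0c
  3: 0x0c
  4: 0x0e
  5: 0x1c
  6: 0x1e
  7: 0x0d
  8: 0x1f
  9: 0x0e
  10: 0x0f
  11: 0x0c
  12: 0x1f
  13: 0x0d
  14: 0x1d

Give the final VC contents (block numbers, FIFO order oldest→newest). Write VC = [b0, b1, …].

VC = [3]

0: 0x1d (blk 7, set 1) → MISS  vc=[]
1: 0xc (blk 3, set 1) → MISS  vc=[7]
2: 0xc (blk 3, set 1) → L1-HIT  vc=[7]
3: 0xc (blk 3, set 1) → L1-HIT  vc=[7]
4: 0xe (blk 3, set 1) → L1-HIT  vc=[7]
5: 0x1c (blk 7, set 1) → VC-HIT  vc=[3]
6: 0x1e (blk 7, set 1) → L1-HIT  vc=[3]
7: 0xd (blk 3, set 1) → VC-HIT  vc=[7]
8: 0x1f (blk 7, set 1) → VC-HIT  vc=[3]
9: 0xe (blk 3, set 1) → VC-HIT  vc=[7]
10: 0xf (blk 3, set 1) → L1-HIT  vc=[7]
11: 0xc (blk 3, set 1) → L1-HIT  vc=[7]
12: 0x1f (blk 7, set 1) → VC-HIT  vc=[3]
13: 0xd (blk 3, set 1) → VC-HIT  vc=[7]
14: 0x1d (blk 7, set 1) → VC-HIT  vc=[3]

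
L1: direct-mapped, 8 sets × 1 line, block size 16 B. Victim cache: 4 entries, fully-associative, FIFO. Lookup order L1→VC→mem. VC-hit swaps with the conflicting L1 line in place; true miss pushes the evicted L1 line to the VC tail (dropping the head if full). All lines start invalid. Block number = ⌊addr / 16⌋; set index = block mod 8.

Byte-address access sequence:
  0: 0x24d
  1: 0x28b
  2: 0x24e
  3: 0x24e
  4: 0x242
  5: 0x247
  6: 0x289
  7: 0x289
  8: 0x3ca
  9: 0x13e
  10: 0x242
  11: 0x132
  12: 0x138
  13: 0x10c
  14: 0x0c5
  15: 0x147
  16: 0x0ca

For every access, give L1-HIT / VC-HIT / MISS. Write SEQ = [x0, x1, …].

SEQ = [MISS, MISS, L1-HIT, L1-HIT, L1-HIT, L1-HIT, L1-HIT, L1-HIT, MISS, MISS, VC-HIT, L1-HIT, L1-HIT, MISS, MISS, MISS, VC-HIT]

0: 0x24d (blk 36, set 4) → MISS  vc=[]
1: 0x28b (blk 40, set 0) → MISS  vc=[]
2: 0x24e (blk 36, set 4) → L1-HIT  vc=[]
3: 0x24e (blk 36, set 4) → L1-HIT  vc=[]
4: 0x242 (blk 36, set 4) → L1-HIT  vc=[]
5: 0x247 (blk 36, set 4) → L1-HIT  vc=[]
6: 0x289 (blk 40, set 0) → L1-HIT  vc=[]
7: 0x289 (blk 40, set 0) → L1-HIT  vc=[]
8: 0x3ca (blk 60, set 4) → MISS  vc=[36]
9: 0x13e (blk 19, set 3) → MISS  vc=[36]
10: 0x242 (blk 36, set 4) → VC-HIT  vc=[60]
11: 0x132 (blk 19, set 3) → L1-HIT  vc=[60]
12: 0x138 (blk 19, set 3) → L1-HIT  vc=[60]
13: 0x10c (blk 16, set 0) → MISS  vc=[60, 40]
14: 0xc5 (blk 12, set 4) → MISS  vc=[60, 40, 36]
15: 0x147 (blk 20, set 4) → MISS  vc=[60, 40, 36, 12]
16: 0xca (blk 12, set 4) → VC-HIT  vc=[60, 40, 36, 20]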